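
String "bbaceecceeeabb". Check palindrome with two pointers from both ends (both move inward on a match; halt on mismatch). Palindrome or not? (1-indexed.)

[1,14] 'b'=='b' → l++,r--
[2,13] 'b'=='b' → l++,r--
[3,12] 'a'=='a' → l++,r--
[4,11] 'c'!='e' → stop

not a palindrome (mismatch at 4,11)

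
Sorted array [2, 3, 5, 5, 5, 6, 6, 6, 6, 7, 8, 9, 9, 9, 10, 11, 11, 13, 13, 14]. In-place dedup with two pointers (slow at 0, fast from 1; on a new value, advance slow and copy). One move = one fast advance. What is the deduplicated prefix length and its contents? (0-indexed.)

length 11; prefix = [2, 3, 5, 6, 7, 8, 9, 10, 11, 13, 14]

(s=0,f=1) a[fast]=3≠a[slow]=2 write a[1]=3 → slow++,fast++
(s=1,f=2) a[fast]=5≠a[slow]=3 write a[2]=5 → slow++,fast++
(s=2,f=3) a[fast]=5=a[slow] dup → fast++
(s=2,f=4) a[fast]=5=a[slow] dup → fast++
(s=2,f=5) a[fast]=6≠a[slow]=5 write a[3]=6 → slow++,fast++
(s=3,f=6) a[fast]=6=a[slow] dup → fast++
(s=3,f=7) a[fast]=6=a[slow] dup → fast++
(s=3,f=8) a[fast]=6=a[slow] dup → fast++
(s=3,f=9) a[fast]=7≠a[slow]=6 write a[4]=7 → slow++,fast++
(s=4,f=10) a[fast]=8≠a[slow]=7 write a[5]=8 → slow++,fast++
(s=5,f=11) a[fast]=9≠a[slow]=8 write a[6]=9 → slow++,fast++
(s=6,f=12) a[fast]=9=a[slow] dup → fast++
(s=6,f=13) a[fast]=9=a[slow] dup → fast++
(s=6,f=14) a[fast]=10≠a[slow]=9 write a[7]=10 → slow++,fast++
(s=7,f=15) a[fast]=11≠a[slow]=10 write a[8]=11 → slow++,fast++
(s=8,f=16) a[fast]=11=a[slow] dup → fast++
(s=8,f=17) a[fast]=13≠a[slow]=11 write a[9]=13 → slow++,fast++
(s=9,f=18) a[fast]=13=a[slow] dup → fast++
(s=9,f=19) a[fast]=14≠a[slow]=13 write a[10]=14 → slow++,fast++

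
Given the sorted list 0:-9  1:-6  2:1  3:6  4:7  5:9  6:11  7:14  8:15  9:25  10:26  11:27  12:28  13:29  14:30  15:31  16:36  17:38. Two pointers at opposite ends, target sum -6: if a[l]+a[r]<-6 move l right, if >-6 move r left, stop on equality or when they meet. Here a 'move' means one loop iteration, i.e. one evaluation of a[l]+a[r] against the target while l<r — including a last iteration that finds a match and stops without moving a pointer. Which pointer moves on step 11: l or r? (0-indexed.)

l=0 r=17: -9+38=29 >-6, r--
l=0 r=16: -9+36=27 >-6, r--
l=0 r=15: -9+31=22 >-6, r--
l=0 r=14: -9+30=21 >-6, r--
l=0 r=13: -9+29=20 >-6, r--
l=0 r=12: -9+28=19 >-6, r--
l=0 r=11: -9+27=18 >-6, r--
l=0 r=10: -9+26=17 >-6, r--
l=0 r=9: -9+25=16 >-6, r--
l=0 r=8: -9+15=6 >-6, r--
l=0 r=7: -9+14=5 >-6, r--

r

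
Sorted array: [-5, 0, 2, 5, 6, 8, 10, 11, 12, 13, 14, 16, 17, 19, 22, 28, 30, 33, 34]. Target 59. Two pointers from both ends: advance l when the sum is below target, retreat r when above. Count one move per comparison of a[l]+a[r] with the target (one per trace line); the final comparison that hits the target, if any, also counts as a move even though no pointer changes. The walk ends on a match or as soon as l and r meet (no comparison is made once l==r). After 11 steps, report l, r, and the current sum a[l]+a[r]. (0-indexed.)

[0,18] -5+34=29 <59 → l++
[1,18] 0+34=34 <59 → l++
[2,18] 2+34=36 <59 → l++
[3,18] 5+34=39 <59 → l++
[4,18] 6+34=40 <59 → l++
[5,18] 8+34=42 <59 → l++
[6,18] 10+34=44 <59 → l++
[7,18] 11+34=45 <59 → l++
[8,18] 12+34=46 <59 → l++
[9,18] 13+34=47 <59 → l++
[10,18] 14+34=48 <59 → l++

l=11, r=18, sum=50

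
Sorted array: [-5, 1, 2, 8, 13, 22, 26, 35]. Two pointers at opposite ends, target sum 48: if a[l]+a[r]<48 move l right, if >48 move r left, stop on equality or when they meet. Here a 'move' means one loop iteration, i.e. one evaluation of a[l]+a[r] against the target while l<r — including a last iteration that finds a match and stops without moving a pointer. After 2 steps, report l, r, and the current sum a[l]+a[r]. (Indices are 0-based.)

l=0 r=7: -5+35=30 <48, l++
l=1 r=7: 1+35=36 <48, l++

l=2, r=7, sum=37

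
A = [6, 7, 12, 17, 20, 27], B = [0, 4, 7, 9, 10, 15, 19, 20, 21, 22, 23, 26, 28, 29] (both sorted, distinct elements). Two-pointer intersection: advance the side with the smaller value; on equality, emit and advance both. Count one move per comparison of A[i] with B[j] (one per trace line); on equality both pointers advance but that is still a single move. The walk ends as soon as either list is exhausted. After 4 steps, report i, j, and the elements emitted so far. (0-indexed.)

i=0 j=0: 6>0, j++
i=0 j=1: 6>4, j++
i=0 j=2: 6<7, i++
i=1 j=2: 7==7 emit, i++,j++

i=2, j=3, emitted=[7]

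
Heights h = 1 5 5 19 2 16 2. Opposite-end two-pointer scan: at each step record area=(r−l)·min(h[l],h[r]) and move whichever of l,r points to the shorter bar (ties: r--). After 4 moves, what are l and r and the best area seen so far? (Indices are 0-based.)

l=0 r=6: min(1,2)*6=6 best=6 *, l++
l=1 r=6: min(5,2)*5=10 best=10 *, r--
l=1 r=5: min(5,16)*4=20 best=20 *, l++
l=2 r=5: min(5,16)*3=15 best=20, l++

l=3, r=5, best area=20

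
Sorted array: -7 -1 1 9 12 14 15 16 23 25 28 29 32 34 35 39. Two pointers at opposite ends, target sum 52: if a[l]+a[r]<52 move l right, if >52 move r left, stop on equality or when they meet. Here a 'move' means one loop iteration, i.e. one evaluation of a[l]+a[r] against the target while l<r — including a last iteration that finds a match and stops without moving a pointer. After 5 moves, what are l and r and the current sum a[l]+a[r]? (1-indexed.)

[1,16] -7+39=32 <52 → l++
[2,16] -1+39=38 <52 → l++
[3,16] 1+39=40 <52 → l++
[4,16] 9+39=48 <52 → l++
[5,16] 12+39=51 <52 → l++

l=6, r=16, sum=53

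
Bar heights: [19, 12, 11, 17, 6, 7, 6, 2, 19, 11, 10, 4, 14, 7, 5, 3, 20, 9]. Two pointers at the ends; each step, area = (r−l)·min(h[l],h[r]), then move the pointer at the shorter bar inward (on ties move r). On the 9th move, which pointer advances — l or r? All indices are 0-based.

[0,17] min(19,9)*17=153 best=153 * → r--
[0,16] min(19,20)*16=304 best=304 * → l++
[1,16] min(12,20)*15=180 best=304 → l++
[2,16] min(11,20)*14=154 best=304 → l++
[3,16] min(17,20)*13=221 best=304 → l++
[4,16] min(6,20)*12=72 best=304 → l++
[5,16] min(7,20)*11=77 best=304 → l++
[6,16] min(6,20)*10=60 best=304 → l++
[7,16] min(2,20)*9=18 best=304 → l++

l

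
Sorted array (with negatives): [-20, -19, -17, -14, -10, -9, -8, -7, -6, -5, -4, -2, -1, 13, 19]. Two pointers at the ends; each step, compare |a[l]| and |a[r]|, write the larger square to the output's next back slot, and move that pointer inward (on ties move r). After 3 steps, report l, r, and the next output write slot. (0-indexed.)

l=2, r=13, next write slot=11

[0,14] |-20|>|19| out[14]=400 → l++
[1,14] |-19|<=|19| out[13]=361 → r--
[1,13] |-19|>|13| out[12]=361 → l++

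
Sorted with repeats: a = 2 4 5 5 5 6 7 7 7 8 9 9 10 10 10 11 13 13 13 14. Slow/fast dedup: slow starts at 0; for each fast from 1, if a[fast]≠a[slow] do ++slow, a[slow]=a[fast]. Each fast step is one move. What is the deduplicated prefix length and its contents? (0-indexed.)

slow=0 fast=1: a[fast]=4≠a[slow]=2 write a[1]=4, slow++,fast++
slow=1 fast=2: a[fast]=5≠a[slow]=4 write a[2]=5, slow++,fast++
slow=2 fast=3: a[fast]=5=a[slow] dup, fast++
slow=2 fast=4: a[fast]=5=a[slow] dup, fast++
slow=2 fast=5: a[fast]=6≠a[slow]=5 write a[3]=6, slow++,fast++
slow=3 fast=6: a[fast]=7≠a[slow]=6 write a[4]=7, slow++,fast++
slow=4 fast=7: a[fast]=7=a[slow] dup, fast++
slow=4 fast=8: a[fast]=7=a[slow] dup, fast++
slow=4 fast=9: a[fast]=8≠a[slow]=7 write a[5]=8, slow++,fast++
slow=5 fast=10: a[fast]=9≠a[slow]=8 write a[6]=9, slow++,fast++
slow=6 fast=11: a[fast]=9=a[slow] dup, fast++
slow=6 fast=12: a[fast]=10≠a[slow]=9 write a[7]=10, slow++,fast++
slow=7 fast=13: a[fast]=10=a[slow] dup, fast++
slow=7 fast=14: a[fast]=10=a[slow] dup, fast++
slow=7 fast=15: a[fast]=11≠a[slow]=10 write a[8]=11, slow++,fast++
slow=8 fast=16: a[fast]=13≠a[slow]=11 write a[9]=13, slow++,fast++
slow=9 fast=17: a[fast]=13=a[slow] dup, fast++
slow=9 fast=18: a[fast]=13=a[slow] dup, fast++
slow=9 fast=19: a[fast]=14≠a[slow]=13 write a[10]=14, slow++,fast++

length 11; prefix = [2, 4, 5, 6, 7, 8, 9, 10, 11, 13, 14]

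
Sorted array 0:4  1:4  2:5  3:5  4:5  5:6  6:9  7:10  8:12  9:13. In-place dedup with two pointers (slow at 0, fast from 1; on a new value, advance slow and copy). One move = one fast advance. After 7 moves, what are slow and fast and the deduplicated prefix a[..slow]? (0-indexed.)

(s=0,f=1) a[fast]=4=a[slow] dup → fast++
(s=0,f=2) a[fast]=5≠a[slow]=4 write a[1]=5 → slow++,fast++
(s=1,f=3) a[fast]=5=a[slow] dup → fast++
(s=1,f=4) a[fast]=5=a[slow] dup → fast++
(s=1,f=5) a[fast]=6≠a[slow]=5 write a[2]=6 → slow++,fast++
(s=2,f=6) a[fast]=9≠a[slow]=6 write a[3]=9 → slow++,fast++
(s=3,f=7) a[fast]=10≠a[slow]=9 write a[4]=10 → slow++,fast++

slow=4, fast=8, prefix=[4, 5, 6, 9, 10]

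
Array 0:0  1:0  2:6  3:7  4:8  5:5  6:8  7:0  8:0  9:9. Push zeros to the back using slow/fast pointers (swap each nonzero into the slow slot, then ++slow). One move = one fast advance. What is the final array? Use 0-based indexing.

slow=0 fast=0: a[fast]=0, fast++
slow=0 fast=1: a[fast]=0, fast++
slow=0 fast=2: a[fast]=6≠0 swap→a[0]=6, slow++,fast++
slow=1 fast=3: a[fast]=7≠0 swap→a[1]=7, slow++,fast++
slow=2 fast=4: a[fast]=8≠0 swap→a[2]=8, slow++,fast++
slow=3 fast=5: a[fast]=5≠0 swap→a[3]=5, slow++,fast++
slow=4 fast=6: a[fast]=8≠0 swap→a[4]=8, slow++,fast++
slow=5 fast=7: a[fast]=0, fast++
slow=5 fast=8: a[fast]=0, fast++
slow=5 fast=9: a[fast]=9≠0 swap→a[5]=9, slow++,fast++

[6, 7, 8, 5, 8, 9, 0, 0, 0, 0]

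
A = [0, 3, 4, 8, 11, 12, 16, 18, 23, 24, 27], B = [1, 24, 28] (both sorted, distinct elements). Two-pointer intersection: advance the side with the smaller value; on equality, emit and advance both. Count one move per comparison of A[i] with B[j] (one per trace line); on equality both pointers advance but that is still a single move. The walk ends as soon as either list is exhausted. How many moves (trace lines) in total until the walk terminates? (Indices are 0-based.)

i=0 j=0: 0<1, i++
i=1 j=0: 3>1, j++
i=1 j=1: 3<24, i++
i=2 j=1: 4<24, i++
i=3 j=1: 8<24, i++
i=4 j=1: 11<24, i++
i=5 j=1: 12<24, i++
i=6 j=1: 16<24, i++
i=7 j=1: 18<24, i++
i=8 j=1: 23<24, i++
i=9 j=1: 24==24 emit, i++,j++
i=10 j=2: 27<28, i++

12 moves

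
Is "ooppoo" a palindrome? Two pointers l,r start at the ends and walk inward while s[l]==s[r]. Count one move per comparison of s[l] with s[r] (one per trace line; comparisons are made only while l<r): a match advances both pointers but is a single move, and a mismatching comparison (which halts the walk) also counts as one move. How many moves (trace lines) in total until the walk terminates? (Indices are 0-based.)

3 moves

[0,5] 'o'=='o' → l++,r--
[1,4] 'o'=='o' → l++,r--
[2,3] 'p'=='p' → l++,r--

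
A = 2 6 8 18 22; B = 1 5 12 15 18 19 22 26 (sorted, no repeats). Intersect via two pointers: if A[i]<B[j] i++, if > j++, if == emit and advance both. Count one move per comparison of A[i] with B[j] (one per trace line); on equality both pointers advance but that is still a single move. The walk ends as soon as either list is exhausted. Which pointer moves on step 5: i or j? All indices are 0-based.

[i=0,j=0] 2>1 → j++
[i=0,j=1] 2<5 → i++
[i=1,j=1] 6>5 → j++
[i=1,j=2] 6<12 → i++
[i=2,j=2] 8<12 → i++

i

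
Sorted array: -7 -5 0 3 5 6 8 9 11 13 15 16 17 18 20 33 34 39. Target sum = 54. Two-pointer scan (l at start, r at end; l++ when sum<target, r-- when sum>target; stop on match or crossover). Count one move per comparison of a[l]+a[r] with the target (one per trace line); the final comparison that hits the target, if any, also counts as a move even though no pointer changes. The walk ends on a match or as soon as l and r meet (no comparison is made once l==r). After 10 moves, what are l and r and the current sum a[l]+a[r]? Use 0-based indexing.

l=0 r=17: -7+39=32 <54, l++
l=1 r=17: -5+39=34 <54, l++
l=2 r=17: 0+39=39 <54, l++
l=3 r=17: 3+39=42 <54, l++
l=4 r=17: 5+39=44 <54, l++
l=5 r=17: 6+39=45 <54, l++
l=6 r=17: 8+39=47 <54, l++
l=7 r=17: 9+39=48 <54, l++
l=8 r=17: 11+39=50 <54, l++
l=9 r=17: 13+39=52 <54, l++

l=10, r=17, sum=54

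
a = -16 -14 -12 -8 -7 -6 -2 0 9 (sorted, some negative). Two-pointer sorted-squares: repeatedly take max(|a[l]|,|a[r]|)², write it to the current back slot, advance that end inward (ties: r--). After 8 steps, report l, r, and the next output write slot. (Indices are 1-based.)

l=8, r=8, next write slot=1

[1,9] |-16|>|9| out[9]=256 → l++
[2,9] |-14|>|9| out[8]=196 → l++
[3,9] |-12|>|9| out[7]=144 → l++
[4,9] |-8|<=|9| out[6]=81 → r--
[4,8] |-8|>|0| out[5]=64 → l++
[5,8] |-7|>|0| out[4]=49 → l++
[6,8] |-6|>|0| out[3]=36 → l++
[7,8] |-2|>|0| out[2]=4 → l++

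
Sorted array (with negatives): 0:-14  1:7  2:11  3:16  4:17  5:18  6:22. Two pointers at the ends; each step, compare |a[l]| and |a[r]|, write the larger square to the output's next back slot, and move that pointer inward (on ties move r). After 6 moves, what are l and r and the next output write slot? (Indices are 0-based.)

l=1, r=1, next write slot=0

l=0 r=6: |-14|<=|22| out[6]=484, r--
l=0 r=5: |-14|<=|18| out[5]=324, r--
l=0 r=4: |-14|<=|17| out[4]=289, r--
l=0 r=3: |-14|<=|16| out[3]=256, r--
l=0 r=2: |-14|>|11| out[2]=196, l++
l=1 r=2: |7|<=|11| out[1]=121, r--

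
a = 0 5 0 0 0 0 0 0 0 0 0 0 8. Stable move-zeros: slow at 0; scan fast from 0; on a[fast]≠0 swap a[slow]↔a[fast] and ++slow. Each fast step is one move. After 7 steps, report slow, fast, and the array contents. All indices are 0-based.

slow=1, fast=7, a=[5, 0, 0, 0, 0, 0, 0, 0, 0, 0, 0, 0, 8]

(s=0,f=0) a[fast]=0 → fast++
(s=0,f=1) a[fast]=5≠0 swap→a[0]=5 → slow++,fast++
(s=1,f=2) a[fast]=0 → fast++
(s=1,f=3) a[fast]=0 → fast++
(s=1,f=4) a[fast]=0 → fast++
(s=1,f=5) a[fast]=0 → fast++
(s=1,f=6) a[fast]=0 → fast++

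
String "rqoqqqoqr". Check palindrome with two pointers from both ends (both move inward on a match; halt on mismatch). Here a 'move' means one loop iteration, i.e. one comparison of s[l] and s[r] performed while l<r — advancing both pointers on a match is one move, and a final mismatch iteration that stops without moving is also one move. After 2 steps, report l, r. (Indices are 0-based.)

l=2, r=6

[0,8] 'r'=='r' → l++,r--
[1,7] 'q'=='q' → l++,r--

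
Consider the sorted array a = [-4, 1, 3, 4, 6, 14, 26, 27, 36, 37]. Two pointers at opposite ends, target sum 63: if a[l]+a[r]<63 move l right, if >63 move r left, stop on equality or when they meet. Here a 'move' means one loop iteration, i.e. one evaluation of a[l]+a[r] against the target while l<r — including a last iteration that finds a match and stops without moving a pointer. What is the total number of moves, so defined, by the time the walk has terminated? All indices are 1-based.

7 moves

[1,10] -4+37=33 <63 → l++
[2,10] 1+37=38 <63 → l++
[3,10] 3+37=40 <63 → l++
[4,10] 4+37=41 <63 → l++
[5,10] 6+37=43 <63 → l++
[6,10] 14+37=51 <63 → l++
[7,10] 26+37=63 → found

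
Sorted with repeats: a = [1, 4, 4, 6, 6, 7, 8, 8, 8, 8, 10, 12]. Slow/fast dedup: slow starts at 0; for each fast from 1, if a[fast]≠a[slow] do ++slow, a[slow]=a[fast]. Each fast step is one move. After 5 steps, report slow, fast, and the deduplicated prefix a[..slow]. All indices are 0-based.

(s=0,f=1) a[fast]=4≠a[slow]=1 write a[1]=4 → slow++,fast++
(s=1,f=2) a[fast]=4=a[slow] dup → fast++
(s=1,f=3) a[fast]=6≠a[slow]=4 write a[2]=6 → slow++,fast++
(s=2,f=4) a[fast]=6=a[slow] dup → fast++
(s=2,f=5) a[fast]=7≠a[slow]=6 write a[3]=7 → slow++,fast++

slow=3, fast=6, prefix=[1, 4, 6, 7]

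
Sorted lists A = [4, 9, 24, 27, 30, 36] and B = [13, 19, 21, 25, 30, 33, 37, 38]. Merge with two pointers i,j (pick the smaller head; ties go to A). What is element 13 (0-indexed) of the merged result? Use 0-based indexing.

i=0 j=0: A[i]=4<=B[j]=13 take 4, i++
i=1 j=0: A[i]=9<=B[j]=13 take 9, i++
i=2 j=0: A[i]=24>B[j]=13 take 13, j++
i=2 j=1: A[i]=24>B[j]=19 take 19, j++
i=2 j=2: A[i]=24>B[j]=21 take 21, j++
i=2 j=3: A[i]=24<=B[j]=25 take 24, i++
i=3 j=3: A[i]=27>B[j]=25 take 25, j++
i=3 j=4: A[i]=27<=B[j]=30 take 27, i++
i=4 j=4: A[i]=30<=B[j]=30 take 30, i++
i=5 j=4: A[i]=36>B[j]=30 take 30, j++
i=5 j=5: A[i]=36>B[j]=33 take 33, j++
i=5 j=6: A[i]=36<=B[j]=37 take 36, i++
i=6 j=6: A done, take B[j]=37, j++
i=6 j=7: A done, take B[j]=38, j++

merged[13] = 38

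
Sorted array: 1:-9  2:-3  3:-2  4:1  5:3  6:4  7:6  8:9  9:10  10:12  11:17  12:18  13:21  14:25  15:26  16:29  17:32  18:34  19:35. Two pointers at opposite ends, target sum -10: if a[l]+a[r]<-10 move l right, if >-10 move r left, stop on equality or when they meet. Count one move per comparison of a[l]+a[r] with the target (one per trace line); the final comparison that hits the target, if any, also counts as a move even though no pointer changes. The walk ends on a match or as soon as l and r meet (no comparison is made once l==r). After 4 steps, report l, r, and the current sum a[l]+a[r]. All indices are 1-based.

l=1, r=15, sum=17

[1,19] -9+35=26 >-10 → r--
[1,18] -9+34=25 >-10 → r--
[1,17] -9+32=23 >-10 → r--
[1,16] -9+29=20 >-10 → r--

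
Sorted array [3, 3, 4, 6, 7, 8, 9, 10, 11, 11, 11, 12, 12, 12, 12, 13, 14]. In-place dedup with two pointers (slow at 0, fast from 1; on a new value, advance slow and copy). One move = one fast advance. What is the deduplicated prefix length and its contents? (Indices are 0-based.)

(s=0,f=1) a[fast]=3=a[slow] dup → fast++
(s=0,f=2) a[fast]=4≠a[slow]=3 write a[1]=4 → slow++,fast++
(s=1,f=3) a[fast]=6≠a[slow]=4 write a[2]=6 → slow++,fast++
(s=2,f=4) a[fast]=7≠a[slow]=6 write a[3]=7 → slow++,fast++
(s=3,f=5) a[fast]=8≠a[slow]=7 write a[4]=8 → slow++,fast++
(s=4,f=6) a[fast]=9≠a[slow]=8 write a[5]=9 → slow++,fast++
(s=5,f=7) a[fast]=10≠a[slow]=9 write a[6]=10 → slow++,fast++
(s=6,f=8) a[fast]=11≠a[slow]=10 write a[7]=11 → slow++,fast++
(s=7,f=9) a[fast]=11=a[slow] dup → fast++
(s=7,f=10) a[fast]=11=a[slow] dup → fast++
(s=7,f=11) a[fast]=12≠a[slow]=11 write a[8]=12 → slow++,fast++
(s=8,f=12) a[fast]=12=a[slow] dup → fast++
(s=8,f=13) a[fast]=12=a[slow] dup → fast++
(s=8,f=14) a[fast]=12=a[slow] dup → fast++
(s=8,f=15) a[fast]=13≠a[slow]=12 write a[9]=13 → slow++,fast++
(s=9,f=16) a[fast]=14≠a[slow]=13 write a[10]=14 → slow++,fast++

length 11; prefix = [3, 4, 6, 7, 8, 9, 10, 11, 12, 13, 14]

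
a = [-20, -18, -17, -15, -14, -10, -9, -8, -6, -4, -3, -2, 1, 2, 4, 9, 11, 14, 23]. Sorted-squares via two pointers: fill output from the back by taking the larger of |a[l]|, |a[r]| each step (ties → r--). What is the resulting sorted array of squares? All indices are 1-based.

[1,19] |-20|<=|23| out[19]=529 → r--
[1,18] |-20|>|14| out[18]=400 → l++
[2,18] |-18|>|14| out[17]=324 → l++
[3,18] |-17|>|14| out[16]=289 → l++
[4,18] |-15|>|14| out[15]=225 → l++
[5,18] |-14|<=|14| out[14]=196 → r--
[5,17] |-14|>|11| out[13]=196 → l++
[6,17] |-10|<=|11| out[12]=121 → r--
[6,16] |-10|>|9| out[11]=100 → l++
[7,16] |-9|<=|9| out[10]=81 → r--
[7,15] |-9|>|4| out[9]=81 → l++
[8,15] |-8|>|4| out[8]=64 → l++
[9,15] |-6|>|4| out[7]=36 → l++
[10,15] |-4|<=|4| out[6]=16 → r--
[10,14] |-4|>|2| out[5]=16 → l++
[11,14] |-3|>|2| out[4]=9 → l++
[12,14] |-2|<=|2| out[3]=4 → r--
[12,13] |-2|>|1| out[2]=4 → l++
[13,13] |1|<=|1| out[1]=1 → r--

[1, 4, 4, 9, 16, 16, 36, 64, 81, 81, 100, 121, 196, 196, 225, 289, 324, 400, 529]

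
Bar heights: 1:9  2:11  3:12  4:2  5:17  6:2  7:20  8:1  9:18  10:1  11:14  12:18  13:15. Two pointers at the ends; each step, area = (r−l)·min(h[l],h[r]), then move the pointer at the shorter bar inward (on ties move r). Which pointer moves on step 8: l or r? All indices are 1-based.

l=1 r=13: min(9,15)*12=108 best=108 *, l++
l=2 r=13: min(11,15)*11=121 best=121 *, l++
l=3 r=13: min(12,15)*10=120 best=121, l++
l=4 r=13: min(2,15)*9=18 best=121, l++
l=5 r=13: min(17,15)*8=120 best=121, r--
l=5 r=12: min(17,18)*7=119 best=121, l++
l=6 r=12: min(2,18)*6=12 best=121, l++
l=7 r=12: min(20,18)*5=90 best=121, r--

r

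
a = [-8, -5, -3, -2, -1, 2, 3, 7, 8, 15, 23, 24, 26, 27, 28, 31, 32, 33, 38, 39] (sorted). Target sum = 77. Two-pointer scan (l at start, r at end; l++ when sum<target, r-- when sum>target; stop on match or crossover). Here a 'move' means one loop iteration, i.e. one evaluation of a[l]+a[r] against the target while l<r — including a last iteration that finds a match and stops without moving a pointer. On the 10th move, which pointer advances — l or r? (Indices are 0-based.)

l

l=0 r=19: -8+39=31 <77, l++
l=1 r=19: -5+39=34 <77, l++
l=2 r=19: -3+39=36 <77, l++
l=3 r=19: -2+39=37 <77, l++
l=4 r=19: -1+39=38 <77, l++
l=5 r=19: 2+39=41 <77, l++
l=6 r=19: 3+39=42 <77, l++
l=7 r=19: 7+39=46 <77, l++
l=8 r=19: 8+39=47 <77, l++
l=9 r=19: 15+39=54 <77, l++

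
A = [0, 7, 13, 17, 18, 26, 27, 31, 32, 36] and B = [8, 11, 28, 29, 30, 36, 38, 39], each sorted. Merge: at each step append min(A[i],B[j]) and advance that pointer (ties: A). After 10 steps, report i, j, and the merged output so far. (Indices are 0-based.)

i=0 j=0: A[i]=0<=B[j]=8 take 0, i++
i=1 j=0: A[i]=7<=B[j]=8 take 7, i++
i=2 j=0: A[i]=13>B[j]=8 take 8, j++
i=2 j=1: A[i]=13>B[j]=11 take 11, j++
i=2 j=2: A[i]=13<=B[j]=28 take 13, i++
i=3 j=2: A[i]=17<=B[j]=28 take 17, i++
i=4 j=2: A[i]=18<=B[j]=28 take 18, i++
i=5 j=2: A[i]=26<=B[j]=28 take 26, i++
i=6 j=2: A[i]=27<=B[j]=28 take 27, i++
i=7 j=2: A[i]=31>B[j]=28 take 28, j++

i=7, j=3, merged so far=[0, 7, 8, 11, 13, 17, 18, 26, 27, 28]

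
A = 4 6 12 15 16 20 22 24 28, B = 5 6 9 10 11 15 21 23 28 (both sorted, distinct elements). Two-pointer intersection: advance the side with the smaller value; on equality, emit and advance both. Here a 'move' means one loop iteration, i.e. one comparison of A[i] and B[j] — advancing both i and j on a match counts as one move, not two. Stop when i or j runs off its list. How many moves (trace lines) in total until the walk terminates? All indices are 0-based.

15 moves

[i=0,j=0] 4<5 → i++
[i=1,j=0] 6>5 → j++
[i=1,j=1] 6==6 emit → i++,j++
[i=2,j=2] 12>9 → j++
[i=2,j=3] 12>10 → j++
[i=2,j=4] 12>11 → j++
[i=2,j=5] 12<15 → i++
[i=3,j=5] 15==15 emit → i++,j++
[i=4,j=6] 16<21 → i++
[i=5,j=6] 20<21 → i++
[i=6,j=6] 22>21 → j++
[i=6,j=7] 22<23 → i++
[i=7,j=7] 24>23 → j++
[i=7,j=8] 24<28 → i++
[i=8,j=8] 28==28 emit → i++,j++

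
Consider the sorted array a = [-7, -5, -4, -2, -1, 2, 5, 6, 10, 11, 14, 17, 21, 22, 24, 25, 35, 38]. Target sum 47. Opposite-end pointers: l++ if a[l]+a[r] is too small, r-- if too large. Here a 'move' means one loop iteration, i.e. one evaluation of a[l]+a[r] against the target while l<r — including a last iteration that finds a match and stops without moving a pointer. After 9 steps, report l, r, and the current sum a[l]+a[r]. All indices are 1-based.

l=9, r=17, sum=45

l=1 r=18: -7+38=31 <47, l++
l=2 r=18: -5+38=33 <47, l++
l=3 r=18: -4+38=34 <47, l++
l=4 r=18: -2+38=36 <47, l++
l=5 r=18: -1+38=37 <47, l++
l=6 r=18: 2+38=40 <47, l++
l=7 r=18: 5+38=43 <47, l++
l=8 r=18: 6+38=44 <47, l++
l=9 r=18: 10+38=48 >47, r--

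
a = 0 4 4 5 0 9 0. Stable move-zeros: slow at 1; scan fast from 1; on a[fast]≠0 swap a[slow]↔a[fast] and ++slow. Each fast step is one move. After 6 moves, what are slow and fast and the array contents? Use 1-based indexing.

slow=5, fast=7, a=[4, 4, 5, 9, 0, 0, 0]

slow=1 fast=1: a[fast]=0, fast++
slow=1 fast=2: a[fast]=4≠0 swap→a[1]=4, slow++,fast++
slow=2 fast=3: a[fast]=4≠0 swap→a[2]=4, slow++,fast++
slow=3 fast=4: a[fast]=5≠0 swap→a[3]=5, slow++,fast++
slow=4 fast=5: a[fast]=0, fast++
slow=4 fast=6: a[fast]=9≠0 swap→a[4]=9, slow++,fast++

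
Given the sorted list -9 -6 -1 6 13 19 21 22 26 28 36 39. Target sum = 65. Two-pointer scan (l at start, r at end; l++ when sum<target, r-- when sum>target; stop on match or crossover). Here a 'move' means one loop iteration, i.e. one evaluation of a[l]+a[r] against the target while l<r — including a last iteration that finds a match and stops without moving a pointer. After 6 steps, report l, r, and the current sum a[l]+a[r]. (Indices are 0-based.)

l=6, r=11, sum=60

l=0 r=11: -9+39=30 <65, l++
l=1 r=11: -6+39=33 <65, l++
l=2 r=11: -1+39=38 <65, l++
l=3 r=11: 6+39=45 <65, l++
l=4 r=11: 13+39=52 <65, l++
l=5 r=11: 19+39=58 <65, l++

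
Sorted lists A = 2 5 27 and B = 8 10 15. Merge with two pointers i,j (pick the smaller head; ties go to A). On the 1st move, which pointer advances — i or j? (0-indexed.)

i=0 j=0: A[i]=2<=B[j]=8 take 2, i++

i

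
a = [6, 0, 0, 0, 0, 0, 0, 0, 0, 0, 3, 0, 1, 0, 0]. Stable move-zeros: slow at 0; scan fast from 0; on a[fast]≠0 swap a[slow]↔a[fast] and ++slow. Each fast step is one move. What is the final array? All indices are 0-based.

[6, 3, 1, 0, 0, 0, 0, 0, 0, 0, 0, 0, 0, 0, 0]

slow=0 fast=0: a[fast]=6≠0 swap→a[0]=6, slow++,fast++
slow=1 fast=1: a[fast]=0, fast++
slow=1 fast=2: a[fast]=0, fast++
slow=1 fast=3: a[fast]=0, fast++
slow=1 fast=4: a[fast]=0, fast++
slow=1 fast=5: a[fast]=0, fast++
slow=1 fast=6: a[fast]=0, fast++
slow=1 fast=7: a[fast]=0, fast++
slow=1 fast=8: a[fast]=0, fast++
slow=1 fast=9: a[fast]=0, fast++
slow=1 fast=10: a[fast]=3≠0 swap→a[1]=3, slow++,fast++
slow=2 fast=11: a[fast]=0, fast++
slow=2 fast=12: a[fast]=1≠0 swap→a[2]=1, slow++,fast++
slow=3 fast=13: a[fast]=0, fast++
slow=3 fast=14: a[fast]=0, fast++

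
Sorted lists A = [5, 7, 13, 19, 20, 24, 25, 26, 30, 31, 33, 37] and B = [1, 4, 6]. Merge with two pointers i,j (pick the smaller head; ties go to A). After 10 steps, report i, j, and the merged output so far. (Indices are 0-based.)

i=7, j=3, merged so far=[1, 4, 5, 6, 7, 13, 19, 20, 24, 25]

i=0 j=0: A[i]=5>B[j]=1 take 1, j++
i=0 j=1: A[i]=5>B[j]=4 take 4, j++
i=0 j=2: A[i]=5<=B[j]=6 take 5, i++
i=1 j=2: A[i]=7>B[j]=6 take 6, j++
i=1 j=3: B done, take A[i]=7, i++
i=2 j=3: B done, take A[i]=13, i++
i=3 j=3: B done, take A[i]=19, i++
i=4 j=3: B done, take A[i]=20, i++
i=5 j=3: B done, take A[i]=24, i++
i=6 j=3: B done, take A[i]=25, i++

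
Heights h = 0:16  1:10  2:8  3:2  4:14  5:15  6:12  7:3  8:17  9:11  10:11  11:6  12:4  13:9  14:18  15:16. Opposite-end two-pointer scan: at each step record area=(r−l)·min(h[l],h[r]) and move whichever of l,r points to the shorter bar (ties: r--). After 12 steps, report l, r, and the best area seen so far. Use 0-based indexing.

l=0 r=15: min(16,16)*15=240 best=240 *, r--
l=0 r=14: min(16,18)*14=224 best=240, l++
l=1 r=14: min(10,18)*13=130 best=240, l++
l=2 r=14: min(8,18)*12=96 best=240, l++
l=3 r=14: min(2,18)*11=22 best=240, l++
l=4 r=14: min(14,18)*10=140 best=240, l++
l=5 r=14: min(15,18)*9=135 best=240, l++
l=6 r=14: min(12,18)*8=96 best=240, l++
l=7 r=14: min(3,18)*7=21 best=240, l++
l=8 r=14: min(17,18)*6=102 best=240, l++
l=9 r=14: min(11,18)*5=55 best=240, l++
l=10 r=14: min(11,18)*4=44 best=240, l++

l=11, r=14, best area=240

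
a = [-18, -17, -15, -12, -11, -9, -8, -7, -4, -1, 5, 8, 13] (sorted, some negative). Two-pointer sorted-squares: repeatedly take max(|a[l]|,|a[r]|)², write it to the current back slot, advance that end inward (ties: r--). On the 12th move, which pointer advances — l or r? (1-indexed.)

[1,13] |-18|>|13| out[13]=324 → l++
[2,13] |-17|>|13| out[12]=289 → l++
[3,13] |-15|>|13| out[11]=225 → l++
[4,13] |-12|<=|13| out[10]=169 → r--
[4,12] |-12|>|8| out[9]=144 → l++
[5,12] |-11|>|8| out[8]=121 → l++
[6,12] |-9|>|8| out[7]=81 → l++
[7,12] |-8|<=|8| out[6]=64 → r--
[7,11] |-8|>|5| out[5]=64 → l++
[8,11] |-7|>|5| out[4]=49 → l++
[9,11] |-4|<=|5| out[3]=25 → r--
[9,10] |-4|>|-1| out[2]=16 → l++

l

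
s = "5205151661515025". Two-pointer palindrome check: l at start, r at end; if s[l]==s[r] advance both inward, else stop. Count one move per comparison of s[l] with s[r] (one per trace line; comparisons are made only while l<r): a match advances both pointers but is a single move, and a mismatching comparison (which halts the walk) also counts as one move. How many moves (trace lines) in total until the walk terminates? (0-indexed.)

[0,15] '5'=='5' → l++,r--
[1,14] '2'=='2' → l++,r--
[2,13] '0'=='0' → l++,r--
[3,12] '5'=='5' → l++,r--
[4,11] '1'=='1' → l++,r--
[5,10] '5'=='5' → l++,r--
[6,9] '1'=='1' → l++,r--
[7,8] '6'=='6' → l++,r--

8 moves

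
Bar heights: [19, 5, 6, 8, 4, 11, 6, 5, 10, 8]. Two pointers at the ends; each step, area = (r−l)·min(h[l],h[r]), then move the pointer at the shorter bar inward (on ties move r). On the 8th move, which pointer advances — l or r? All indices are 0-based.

[0,9] min(19,8)*9=72 best=72 * → r--
[0,8] min(19,10)*8=80 best=80 * → r--
[0,7] min(19,5)*7=35 best=80 → r--
[0,6] min(19,6)*6=36 best=80 → r--
[0,5] min(19,11)*5=55 best=80 → r--
[0,4] min(19,4)*4=16 best=80 → r--
[0,3] min(19,8)*3=24 best=80 → r--
[0,2] min(19,6)*2=12 best=80 → r--

r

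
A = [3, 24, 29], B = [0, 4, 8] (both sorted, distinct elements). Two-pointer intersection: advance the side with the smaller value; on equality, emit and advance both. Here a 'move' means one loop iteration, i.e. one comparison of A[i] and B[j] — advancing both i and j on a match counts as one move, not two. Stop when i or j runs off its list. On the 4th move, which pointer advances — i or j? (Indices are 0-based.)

[i=0,j=0] 3>0 → j++
[i=0,j=1] 3<4 → i++
[i=1,j=1] 24>4 → j++
[i=1,j=2] 24>8 → j++

j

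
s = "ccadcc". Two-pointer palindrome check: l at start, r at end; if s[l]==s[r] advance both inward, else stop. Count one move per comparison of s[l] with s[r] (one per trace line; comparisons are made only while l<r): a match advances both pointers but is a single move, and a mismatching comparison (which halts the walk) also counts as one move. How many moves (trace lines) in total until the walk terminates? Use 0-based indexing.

3 moves

l=0 r=5: 'c'=='c', l++,r--
l=1 r=4: 'c'=='c', l++,r--
l=2 r=3: 'a'!='d', stop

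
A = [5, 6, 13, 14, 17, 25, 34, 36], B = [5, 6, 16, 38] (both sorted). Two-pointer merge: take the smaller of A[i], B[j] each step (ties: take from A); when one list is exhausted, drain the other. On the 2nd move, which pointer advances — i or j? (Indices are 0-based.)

j

i=0 j=0: A[i]=5<=B[j]=5 take 5, i++
i=1 j=0: A[i]=6>B[j]=5 take 5, j++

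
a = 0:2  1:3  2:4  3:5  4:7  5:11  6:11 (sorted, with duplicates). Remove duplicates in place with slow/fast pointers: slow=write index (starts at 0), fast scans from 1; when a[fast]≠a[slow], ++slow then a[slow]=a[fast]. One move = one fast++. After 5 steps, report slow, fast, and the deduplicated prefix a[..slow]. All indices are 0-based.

slow=0 fast=1: a[fast]=3≠a[slow]=2 write a[1]=3, slow++,fast++
slow=1 fast=2: a[fast]=4≠a[slow]=3 write a[2]=4, slow++,fast++
slow=2 fast=3: a[fast]=5≠a[slow]=4 write a[3]=5, slow++,fast++
slow=3 fast=4: a[fast]=7≠a[slow]=5 write a[4]=7, slow++,fast++
slow=4 fast=5: a[fast]=11≠a[slow]=7 write a[5]=11, slow++,fast++

slow=5, fast=6, prefix=[2, 3, 4, 5, 7, 11]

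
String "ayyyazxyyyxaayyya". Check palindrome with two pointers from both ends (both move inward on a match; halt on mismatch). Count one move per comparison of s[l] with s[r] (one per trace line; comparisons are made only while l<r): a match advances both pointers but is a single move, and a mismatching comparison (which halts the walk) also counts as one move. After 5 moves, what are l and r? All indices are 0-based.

l=5, r=11

l=0 r=16: 'a'=='a', l++,r--
l=1 r=15: 'y'=='y', l++,r--
l=2 r=14: 'y'=='y', l++,r--
l=3 r=13: 'y'=='y', l++,r--
l=4 r=12: 'a'=='a', l++,r--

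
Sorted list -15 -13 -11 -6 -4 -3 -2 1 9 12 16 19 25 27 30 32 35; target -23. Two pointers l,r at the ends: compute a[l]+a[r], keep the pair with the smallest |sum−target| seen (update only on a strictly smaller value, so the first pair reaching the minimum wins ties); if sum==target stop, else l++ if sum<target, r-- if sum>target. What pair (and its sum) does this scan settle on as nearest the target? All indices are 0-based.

[0,16] -15+35=20 d=43 * → r--
[0,15] -15+32=17 d=40 * → r--
[0,14] -15+30=15 d=38 * → r--
[0,13] -15+27=12 d=35 * → r--
[0,12] -15+25=10 d=33 * → r--
[0,11] -15+19=4 d=27 * → r--
[0,10] -15+16=1 d=24 * → r--
[0,9] -15+12=-3 d=20 * → r--
[0,8] -15+9=-6 d=17 * → r--
[0,7] -15+1=-14 d=9 * → r--
[0,6] -15+-2=-17 d=6 * → r--
[0,5] -15+-3=-18 d=5 * → r--
[0,4] -15+-4=-19 d=4 * → r--
[0,3] -15+-6=-21 d=2 * → r--
[0,2] -15+-11=-26 d=3 → l++
[1,2] -13+-11=-24 d=1 * → l++

pair (-13, -11) with sum -24 (|Δ|=1)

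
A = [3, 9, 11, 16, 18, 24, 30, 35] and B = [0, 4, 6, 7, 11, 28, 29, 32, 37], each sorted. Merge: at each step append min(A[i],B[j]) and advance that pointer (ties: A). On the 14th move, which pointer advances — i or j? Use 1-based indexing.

[i=1,j=1] A[i]=3>B[j]=0 take 0 → j++
[i=1,j=2] A[i]=3<=B[j]=4 take 3 → i++
[i=2,j=2] A[i]=9>B[j]=4 take 4 → j++
[i=2,j=3] A[i]=9>B[j]=6 take 6 → j++
[i=2,j=4] A[i]=9>B[j]=7 take 7 → j++
[i=2,j=5] A[i]=9<=B[j]=11 take 9 → i++
[i=3,j=5] A[i]=11<=B[j]=11 take 11 → i++
[i=4,j=5] A[i]=16>B[j]=11 take 11 → j++
[i=4,j=6] A[i]=16<=B[j]=28 take 16 → i++
[i=5,j=6] A[i]=18<=B[j]=28 take 18 → i++
[i=6,j=6] A[i]=24<=B[j]=28 take 24 → i++
[i=7,j=6] A[i]=30>B[j]=28 take 28 → j++
[i=7,j=7] A[i]=30>B[j]=29 take 29 → j++
[i=7,j=8] A[i]=30<=B[j]=32 take 30 → i++

i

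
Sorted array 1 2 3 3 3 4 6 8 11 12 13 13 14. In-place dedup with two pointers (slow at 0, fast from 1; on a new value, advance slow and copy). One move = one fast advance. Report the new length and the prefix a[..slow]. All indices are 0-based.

(s=0,f=1) a[fast]=2≠a[slow]=1 write a[1]=2 → slow++,fast++
(s=1,f=2) a[fast]=3≠a[slow]=2 write a[2]=3 → slow++,fast++
(s=2,f=3) a[fast]=3=a[slow] dup → fast++
(s=2,f=4) a[fast]=3=a[slow] dup → fast++
(s=2,f=5) a[fast]=4≠a[slow]=3 write a[3]=4 → slow++,fast++
(s=3,f=6) a[fast]=6≠a[slow]=4 write a[4]=6 → slow++,fast++
(s=4,f=7) a[fast]=8≠a[slow]=6 write a[5]=8 → slow++,fast++
(s=5,f=8) a[fast]=11≠a[slow]=8 write a[6]=11 → slow++,fast++
(s=6,f=9) a[fast]=12≠a[slow]=11 write a[7]=12 → slow++,fast++
(s=7,f=10) a[fast]=13≠a[slow]=12 write a[8]=13 → slow++,fast++
(s=8,f=11) a[fast]=13=a[slow] dup → fast++
(s=8,f=12) a[fast]=14≠a[slow]=13 write a[9]=14 → slow++,fast++

length 10; prefix = [1, 2, 3, 4, 6, 8, 11, 12, 13, 14]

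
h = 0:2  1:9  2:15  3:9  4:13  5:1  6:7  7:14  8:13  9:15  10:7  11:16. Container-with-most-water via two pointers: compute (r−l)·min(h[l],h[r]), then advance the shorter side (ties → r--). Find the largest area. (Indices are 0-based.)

[0,11] min(2,16)*11=22 best=22 * → l++
[1,11] min(9,16)*10=90 best=90 * → l++
[2,11] min(15,16)*9=135 best=135 * → l++
[3,11] min(9,16)*8=72 best=135 → l++
[4,11] min(13,16)*7=91 best=135 → l++
[5,11] min(1,16)*6=6 best=135 → l++
[6,11] min(7,16)*5=35 best=135 → l++
[7,11] min(14,16)*4=56 best=135 → l++
[8,11] min(13,16)*3=39 best=135 → l++
[9,11] min(15,16)*2=30 best=135 → l++
[10,11] min(7,16)*1=7 best=135 → l++

max area = 135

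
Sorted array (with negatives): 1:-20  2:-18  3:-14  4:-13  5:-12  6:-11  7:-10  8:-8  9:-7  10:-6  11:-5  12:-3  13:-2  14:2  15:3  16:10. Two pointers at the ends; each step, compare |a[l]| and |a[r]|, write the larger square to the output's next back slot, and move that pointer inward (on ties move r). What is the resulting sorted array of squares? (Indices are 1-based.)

[1,16] |-20|>|10| out[16]=400 → l++
[2,16] |-18|>|10| out[15]=324 → l++
[3,16] |-14|>|10| out[14]=196 → l++
[4,16] |-13|>|10| out[13]=169 → l++
[5,16] |-12|>|10| out[12]=144 → l++
[6,16] |-11|>|10| out[11]=121 → l++
[7,16] |-10|<=|10| out[10]=100 → r--
[7,15] |-10|>|3| out[9]=100 → l++
[8,15] |-8|>|3| out[8]=64 → l++
[9,15] |-7|>|3| out[7]=49 → l++
[10,15] |-6|>|3| out[6]=36 → l++
[11,15] |-5|>|3| out[5]=25 → l++
[12,15] |-3|<=|3| out[4]=9 → r--
[12,14] |-3|>|2| out[3]=9 → l++
[13,14] |-2|<=|2| out[2]=4 → r--
[13,13] |-2|<=|-2| out[1]=4 → r--

[4, 4, 9, 9, 25, 36, 49, 64, 100, 100, 121, 144, 169, 196, 324, 400]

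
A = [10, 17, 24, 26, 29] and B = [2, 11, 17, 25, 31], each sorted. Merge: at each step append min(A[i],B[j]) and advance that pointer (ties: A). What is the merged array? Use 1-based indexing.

[2, 10, 11, 17, 17, 24, 25, 26, 29, 31]

[i=1,j=1] A[i]=10>B[j]=2 take 2 → j++
[i=1,j=2] A[i]=10<=B[j]=11 take 10 → i++
[i=2,j=2] A[i]=17>B[j]=11 take 11 → j++
[i=2,j=3] A[i]=17<=B[j]=17 take 17 → i++
[i=3,j=3] A[i]=24>B[j]=17 take 17 → j++
[i=3,j=4] A[i]=24<=B[j]=25 take 24 → i++
[i=4,j=4] A[i]=26>B[j]=25 take 25 → j++
[i=4,j=5] A[i]=26<=B[j]=31 take 26 → i++
[i=5,j=5] A[i]=29<=B[j]=31 take 29 → i++
[i=6,j=5] A done, take B[j]=31 → j++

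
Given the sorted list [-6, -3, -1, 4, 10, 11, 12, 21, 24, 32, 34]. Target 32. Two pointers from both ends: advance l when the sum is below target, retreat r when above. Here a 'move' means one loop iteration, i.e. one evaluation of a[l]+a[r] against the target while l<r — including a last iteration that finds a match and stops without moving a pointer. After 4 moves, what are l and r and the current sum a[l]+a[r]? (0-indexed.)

l=3, r=9, sum=36

[0,10] -6+34=28 <32 → l++
[1,10] -3+34=31 <32 → l++
[2,10] -1+34=33 >32 → r--
[2,9] -1+32=31 <32 → l++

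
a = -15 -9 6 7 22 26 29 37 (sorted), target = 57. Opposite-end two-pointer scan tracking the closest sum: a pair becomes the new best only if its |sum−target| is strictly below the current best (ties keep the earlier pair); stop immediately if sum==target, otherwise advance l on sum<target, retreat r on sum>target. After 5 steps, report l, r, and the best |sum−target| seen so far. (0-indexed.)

l=4, r=6, best |Δ|=2

l=0 r=7: -15+37=22 d=35 *, l++
l=1 r=7: -9+37=28 d=29 *, l++
l=2 r=7: 6+37=43 d=14 *, l++
l=3 r=7: 7+37=44 d=13 *, l++
l=4 r=7: 22+37=59 d=2 *, r--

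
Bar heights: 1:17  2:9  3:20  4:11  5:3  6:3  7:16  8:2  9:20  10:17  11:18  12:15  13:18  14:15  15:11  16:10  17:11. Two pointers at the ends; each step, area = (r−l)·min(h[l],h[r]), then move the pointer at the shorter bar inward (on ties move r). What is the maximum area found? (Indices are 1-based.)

max area = 204

[1,17] min(17,11)*16=176 best=176 * → r--
[1,16] min(17,10)*15=150 best=176 → r--
[1,15] min(17,11)*14=154 best=176 → r--
[1,14] min(17,15)*13=195 best=195 * → r--
[1,13] min(17,18)*12=204 best=204 * → l++
[2,13] min(9,18)*11=99 best=204 → l++
[3,13] min(20,18)*10=180 best=204 → r--
[3,12] min(20,15)*9=135 best=204 → r--
[3,11] min(20,18)*8=144 best=204 → r--
[3,10] min(20,17)*7=119 best=204 → r--
[3,9] min(20,20)*6=120 best=204 → r--
[3,8] min(20,2)*5=10 best=204 → r--
[3,7] min(20,16)*4=64 best=204 → r--
[3,6] min(20,3)*3=9 best=204 → r--
[3,5] min(20,3)*2=6 best=204 → r--
[3,4] min(20,11)*1=11 best=204 → r--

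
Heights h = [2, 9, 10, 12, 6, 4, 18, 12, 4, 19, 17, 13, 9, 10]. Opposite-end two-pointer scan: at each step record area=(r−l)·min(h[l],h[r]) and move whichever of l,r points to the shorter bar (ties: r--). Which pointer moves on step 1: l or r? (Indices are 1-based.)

l

[1,14] min(2,10)*13=26 best=26 * → l++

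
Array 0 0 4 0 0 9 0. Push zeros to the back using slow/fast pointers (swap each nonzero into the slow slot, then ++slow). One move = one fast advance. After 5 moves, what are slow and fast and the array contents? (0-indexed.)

slow=0 fast=0: a[fast]=0, fast++
slow=0 fast=1: a[fast]=0, fast++
slow=0 fast=2: a[fast]=4≠0 swap→a[0]=4, slow++,fast++
slow=1 fast=3: a[fast]=0, fast++
slow=1 fast=4: a[fast]=0, fast++

slow=1, fast=5, a=[4, 0, 0, 0, 0, 9, 0]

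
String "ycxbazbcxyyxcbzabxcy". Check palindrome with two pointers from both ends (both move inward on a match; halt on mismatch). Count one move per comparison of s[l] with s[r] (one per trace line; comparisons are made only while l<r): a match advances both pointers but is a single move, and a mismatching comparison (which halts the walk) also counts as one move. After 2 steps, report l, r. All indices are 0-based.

l=2, r=17

l=0 r=19: 'y'=='y', l++,r--
l=1 r=18: 'c'=='c', l++,r--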